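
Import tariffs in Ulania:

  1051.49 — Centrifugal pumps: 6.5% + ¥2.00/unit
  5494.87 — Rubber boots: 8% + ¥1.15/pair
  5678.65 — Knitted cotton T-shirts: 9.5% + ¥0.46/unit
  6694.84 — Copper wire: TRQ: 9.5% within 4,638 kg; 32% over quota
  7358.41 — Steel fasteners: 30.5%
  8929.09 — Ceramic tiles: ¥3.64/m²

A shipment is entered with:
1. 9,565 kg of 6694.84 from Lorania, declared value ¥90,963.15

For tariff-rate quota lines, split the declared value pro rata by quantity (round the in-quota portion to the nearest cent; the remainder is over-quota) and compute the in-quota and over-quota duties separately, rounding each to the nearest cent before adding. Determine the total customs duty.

Line 1 (6694.84, Lorania, 9,565 kg, ¥90,963.15):
Code 6694.84 is under a tariff-rate quota (threshold 4,638 kg). In-quota: 4,638 kg at 9.5%; over-quota: 4,927 kg at 32%.
Pro-rata value split: in-quota = ¥90,963.15 × 4,638/9,565 = ¥44,107.38; over-quota = ¥90,963.15 − ¥44,107.38 = ¥46,855.77.
In-quota duty = ¥44,107.38 × 9.5% = ¥4,190.20. Over-quota duty = ¥46,855.77 × 32% = ¥14,993.85.
Line duty = ¥4,190.20 + ¥14,993.85 = ¥19,184.05.

¥19,184.05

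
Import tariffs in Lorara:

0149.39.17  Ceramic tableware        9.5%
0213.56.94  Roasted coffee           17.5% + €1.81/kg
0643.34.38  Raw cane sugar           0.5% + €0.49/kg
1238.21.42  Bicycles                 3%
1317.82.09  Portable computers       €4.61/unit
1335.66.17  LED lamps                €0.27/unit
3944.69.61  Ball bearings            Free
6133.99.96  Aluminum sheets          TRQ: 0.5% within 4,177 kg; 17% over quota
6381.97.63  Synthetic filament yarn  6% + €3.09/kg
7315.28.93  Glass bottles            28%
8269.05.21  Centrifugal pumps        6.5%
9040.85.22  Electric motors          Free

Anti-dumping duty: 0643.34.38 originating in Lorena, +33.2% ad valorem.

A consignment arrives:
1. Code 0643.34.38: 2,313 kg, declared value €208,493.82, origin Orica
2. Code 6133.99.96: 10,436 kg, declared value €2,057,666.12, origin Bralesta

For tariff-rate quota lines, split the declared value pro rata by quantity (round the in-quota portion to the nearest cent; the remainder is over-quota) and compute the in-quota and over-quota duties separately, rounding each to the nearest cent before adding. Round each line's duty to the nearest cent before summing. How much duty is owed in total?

Line 1 (0643.34.38, Orica, 2,313 kg, €208,493.82):
Base rate for 0643.34.38 is 0.5% + €0.49/kg.
The additional-duty order on 0643.34.38 targets Lorena, not Orica; it does not apply.
Duty = €208,493.82 × 0.5% + 2,313 × €0.49 = €2,175.84.
Line 2 (6133.99.96, Bralesta, 10,436 kg, €2,057,666.12):
Code 6133.99.96 is under a tariff-rate quota (threshold 4,177 kg). In-quota: 4,177 kg at 0.5%; over-quota: 6,259 kg at 17%.
Pro-rata value split: in-quota = €2,057,666.12 × 4,177/10,436 = €823,579.09; over-quota = €2,057,666.12 − €823,579.09 = €1,234,087.03.
In-quota duty = €823,579.09 × 0.5% = €4,117.90. Over-quota duty = €1,234,087.03 × 17% = €209,794.80.
Line duty = €4,117.90 + €209,794.80 = €213,912.70.
Total = €2,175.84 + €213,912.70 = €216,088.54.

€216,088.54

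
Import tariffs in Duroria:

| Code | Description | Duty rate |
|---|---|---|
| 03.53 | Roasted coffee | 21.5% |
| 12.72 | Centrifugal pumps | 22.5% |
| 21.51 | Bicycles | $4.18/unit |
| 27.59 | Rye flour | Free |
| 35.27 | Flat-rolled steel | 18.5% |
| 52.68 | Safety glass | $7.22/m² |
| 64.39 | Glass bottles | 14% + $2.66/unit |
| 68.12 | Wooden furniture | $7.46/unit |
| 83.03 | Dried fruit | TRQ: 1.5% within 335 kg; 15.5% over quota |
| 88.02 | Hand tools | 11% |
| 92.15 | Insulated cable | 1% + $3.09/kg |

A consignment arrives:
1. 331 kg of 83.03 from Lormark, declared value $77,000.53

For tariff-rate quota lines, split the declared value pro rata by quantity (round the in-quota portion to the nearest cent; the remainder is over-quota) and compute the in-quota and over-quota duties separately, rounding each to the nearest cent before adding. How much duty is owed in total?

Line 1 (83.03, Lormark, 331 kg, $77,000.53):
Code 83.03 is under a tariff-rate quota (threshold 335 kg). Quantity 331 kg is within the quota, so the in-quota rate 1.5% applies to the full value.
Duty = $77,000.53 × 1.5% = $1,155.01.

$1,155.01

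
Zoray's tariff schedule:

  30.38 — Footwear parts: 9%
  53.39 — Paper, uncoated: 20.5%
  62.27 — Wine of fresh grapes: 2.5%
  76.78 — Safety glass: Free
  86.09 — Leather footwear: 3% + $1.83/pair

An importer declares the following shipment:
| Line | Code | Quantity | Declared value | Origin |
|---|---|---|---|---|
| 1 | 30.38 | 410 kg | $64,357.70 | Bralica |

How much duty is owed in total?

$5,792.19

Line 1 (30.38, Bralica, 410 kg, $64,357.70):
Base rate for 30.38 is 9%.
Duty = $64,357.70 × 9% = $5,792.19.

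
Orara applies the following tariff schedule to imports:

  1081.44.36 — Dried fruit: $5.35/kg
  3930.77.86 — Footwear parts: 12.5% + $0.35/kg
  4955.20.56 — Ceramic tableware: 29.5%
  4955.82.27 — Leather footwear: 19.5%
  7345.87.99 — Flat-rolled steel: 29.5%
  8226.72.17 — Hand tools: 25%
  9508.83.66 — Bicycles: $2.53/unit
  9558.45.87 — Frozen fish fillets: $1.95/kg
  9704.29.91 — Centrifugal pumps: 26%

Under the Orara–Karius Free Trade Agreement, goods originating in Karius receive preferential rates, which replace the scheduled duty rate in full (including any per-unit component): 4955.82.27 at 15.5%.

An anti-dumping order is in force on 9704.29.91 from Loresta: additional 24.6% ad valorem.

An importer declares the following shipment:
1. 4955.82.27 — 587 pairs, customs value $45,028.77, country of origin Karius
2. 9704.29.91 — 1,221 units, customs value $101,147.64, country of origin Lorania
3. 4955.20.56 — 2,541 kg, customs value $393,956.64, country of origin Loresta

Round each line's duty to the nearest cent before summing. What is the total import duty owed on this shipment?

Line 1 (4955.82.27, Karius, 587 pairs, $45,028.77):
Base rate for 4955.82.27 is 19.5%.
Origin Karius qualifies under the Orara–Karius agreement and 4955.82.27 is covered: preferential rate 15.5% applies instead.
Duty = $45,028.77 × 15.5% = $6,979.46.
Line 2 (9704.29.91, Lorania, 1,221 units, $101,147.64):
Base rate for 9704.29.91 is 26%.
The additional-duty order on 9704.29.91 targets Loresta, not Lorania; it does not apply.
Duty = $101,147.64 × 26% = $26,298.39.
Line 3 (4955.20.56, Loresta, 2,541 kg, $393,956.64):
Base rate for 4955.20.56 is 29.5%.
Duty = $393,956.64 × 29.5% = $116,217.21.
Total = $6,979.46 + $26,298.39 + $116,217.21 = $149,495.06.

$149,495.06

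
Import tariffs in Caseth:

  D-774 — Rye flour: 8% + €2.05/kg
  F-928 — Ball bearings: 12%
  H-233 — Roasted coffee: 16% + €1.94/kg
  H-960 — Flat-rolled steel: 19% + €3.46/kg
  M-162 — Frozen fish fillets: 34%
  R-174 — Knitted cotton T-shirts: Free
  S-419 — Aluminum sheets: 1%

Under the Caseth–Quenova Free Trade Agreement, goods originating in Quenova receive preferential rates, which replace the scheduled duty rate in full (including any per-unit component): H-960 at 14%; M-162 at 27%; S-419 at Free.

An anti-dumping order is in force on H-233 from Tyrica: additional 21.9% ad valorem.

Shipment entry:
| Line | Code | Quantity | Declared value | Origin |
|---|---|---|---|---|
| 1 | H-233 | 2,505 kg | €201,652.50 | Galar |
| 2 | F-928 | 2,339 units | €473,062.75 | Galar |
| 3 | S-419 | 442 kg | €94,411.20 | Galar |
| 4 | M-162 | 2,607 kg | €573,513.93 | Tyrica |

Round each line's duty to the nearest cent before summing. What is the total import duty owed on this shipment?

€289,830.48

Line 1 (H-233, Galar, 2,505 kg, €201,652.50):
Base rate for H-233 is 16% + €1.94/kg.
The additional-duty order on H-233 targets Tyrica, not Galar; it does not apply.
Duty = €201,652.50 × 16% + 2,505 × €1.94 = €37,124.10.
Line 2 (F-928, Galar, 2,339 units, €473,062.75):
Base rate for F-928 is 12%.
Duty = €473,062.75 × 12% = €56,767.53.
Line 3 (S-419, Galar, 442 kg, €94,411.20):
Base rate for S-419 is 1%.
S-419 has an FTA preferential rate, but origin Galar is not Quenova; base rate stands.
Duty = €94,411.20 × 1% = €944.11.
Line 4 (M-162, Tyrica, 2,607 kg, €573,513.93):
Base rate for M-162 is 34%.
M-162 has an FTA preferential rate, but origin Tyrica is not Quenova; base rate stands.
Duty = €573,513.93 × 34% = €194,994.74.
Total = €37,124.10 + €56,767.53 + €944.11 + €194,994.74 = €289,830.48.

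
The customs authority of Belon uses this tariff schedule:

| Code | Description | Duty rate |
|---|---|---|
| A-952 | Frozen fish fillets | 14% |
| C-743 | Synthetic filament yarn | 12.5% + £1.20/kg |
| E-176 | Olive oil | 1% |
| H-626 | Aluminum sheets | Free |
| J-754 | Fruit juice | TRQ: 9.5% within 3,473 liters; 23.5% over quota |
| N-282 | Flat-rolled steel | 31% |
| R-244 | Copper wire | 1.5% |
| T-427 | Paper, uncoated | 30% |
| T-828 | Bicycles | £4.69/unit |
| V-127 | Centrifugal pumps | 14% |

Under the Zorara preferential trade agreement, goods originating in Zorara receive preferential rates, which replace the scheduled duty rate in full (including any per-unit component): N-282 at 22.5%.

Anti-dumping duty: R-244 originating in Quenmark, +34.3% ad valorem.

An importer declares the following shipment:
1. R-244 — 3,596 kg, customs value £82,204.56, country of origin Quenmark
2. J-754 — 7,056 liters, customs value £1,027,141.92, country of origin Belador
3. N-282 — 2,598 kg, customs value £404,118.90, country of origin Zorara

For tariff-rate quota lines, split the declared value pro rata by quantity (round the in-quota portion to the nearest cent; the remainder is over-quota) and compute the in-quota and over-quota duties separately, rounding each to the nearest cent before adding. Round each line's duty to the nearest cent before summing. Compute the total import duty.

Line 1 (R-244, Quenmark, 3,596 kg, £82,204.56):
Base rate for R-244 is 1.5%.
Additional duty on R-244 from Quenmark: +34.3%. Applied ad valorem rate: 1.5% + 34.3% = 35.8%.
Duty = £82,204.56 × 35.8% = £29,429.23.
Line 2 (J-754, Belador, 7,056 liters, £1,027,141.92):
Code J-754 is under a tariff-rate quota (threshold 3,473 liters). In-quota: 3,473 liters at 9.5%; over-quota: 3,583 liters at 23.5%.
Pro-rata value split: in-quota = £1,027,141.92 × 3,473/7,056 = £505,564.61; over-quota = £1,027,141.92 − £505,564.61 = £521,577.31.
In-quota duty = £505,564.61 × 9.5% = £48,028.64. Over-quota duty = £521,577.31 × 23.5% = £122,570.67.
Line duty = £48,028.64 + £122,570.67 = £170,599.31.
Line 3 (N-282, Zorara, 2,598 kg, £404,118.90):
Base rate for N-282 is 31%.
Origin Zorara qualifies under the Belon–Zorara agreement and N-282 is covered: preferential rate 22.5% applies instead.
Duty = £404,118.90 × 22.5% = £90,926.75.
Total = £29,429.23 + £170,599.31 + £90,926.75 = £290,955.29.

£290,955.29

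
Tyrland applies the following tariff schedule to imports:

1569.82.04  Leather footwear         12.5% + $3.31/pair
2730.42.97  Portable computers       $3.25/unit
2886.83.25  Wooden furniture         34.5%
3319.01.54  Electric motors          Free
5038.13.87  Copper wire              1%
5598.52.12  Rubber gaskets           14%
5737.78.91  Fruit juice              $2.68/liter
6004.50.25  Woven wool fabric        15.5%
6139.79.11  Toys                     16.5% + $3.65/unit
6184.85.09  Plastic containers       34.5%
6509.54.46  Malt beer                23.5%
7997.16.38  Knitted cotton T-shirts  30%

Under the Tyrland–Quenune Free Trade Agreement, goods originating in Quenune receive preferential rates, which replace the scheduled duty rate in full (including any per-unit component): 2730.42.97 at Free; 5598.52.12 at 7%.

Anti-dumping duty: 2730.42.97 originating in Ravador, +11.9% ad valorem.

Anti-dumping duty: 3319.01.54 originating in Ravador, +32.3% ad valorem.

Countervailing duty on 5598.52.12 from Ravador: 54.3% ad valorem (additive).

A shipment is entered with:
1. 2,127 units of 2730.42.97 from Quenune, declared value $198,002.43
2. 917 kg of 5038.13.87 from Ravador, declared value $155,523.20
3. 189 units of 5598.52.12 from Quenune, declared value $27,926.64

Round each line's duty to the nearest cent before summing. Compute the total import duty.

$3,510.09

Line 1 (2730.42.97, Quenune, 2,127 units, $198,002.43):
Base rate for 2730.42.97 is $3.25/unit.
Origin Quenune qualifies under the Tyrland–Quenune agreement and 2730.42.97 is covered: preferential rate Free applies instead.
The additional-duty order on 2730.42.97 targets Ravador, not Quenune; it does not apply.
Duty = $198,002.43 × 0% = $0.00.
Line 2 (5038.13.87, Ravador, 917 kg, $155,523.20):
Base rate for 5038.13.87 is 1%.
Duty = $155,523.20 × 1% = $1,555.23.
Line 3 (5598.52.12, Quenune, 189 units, $27,926.64):
Base rate for 5598.52.12 is 14%.
Origin Quenune qualifies under the Tyrland–Quenune agreement and 5598.52.12 is covered: preferential rate 7% applies instead.
The additional-duty order on 5598.52.12 targets Ravador, not Quenune; it does not apply.
Duty = $27,926.64 × 7% = $1,954.86.
Total = $0.00 + $1,555.23 + $1,954.86 = $3,510.09.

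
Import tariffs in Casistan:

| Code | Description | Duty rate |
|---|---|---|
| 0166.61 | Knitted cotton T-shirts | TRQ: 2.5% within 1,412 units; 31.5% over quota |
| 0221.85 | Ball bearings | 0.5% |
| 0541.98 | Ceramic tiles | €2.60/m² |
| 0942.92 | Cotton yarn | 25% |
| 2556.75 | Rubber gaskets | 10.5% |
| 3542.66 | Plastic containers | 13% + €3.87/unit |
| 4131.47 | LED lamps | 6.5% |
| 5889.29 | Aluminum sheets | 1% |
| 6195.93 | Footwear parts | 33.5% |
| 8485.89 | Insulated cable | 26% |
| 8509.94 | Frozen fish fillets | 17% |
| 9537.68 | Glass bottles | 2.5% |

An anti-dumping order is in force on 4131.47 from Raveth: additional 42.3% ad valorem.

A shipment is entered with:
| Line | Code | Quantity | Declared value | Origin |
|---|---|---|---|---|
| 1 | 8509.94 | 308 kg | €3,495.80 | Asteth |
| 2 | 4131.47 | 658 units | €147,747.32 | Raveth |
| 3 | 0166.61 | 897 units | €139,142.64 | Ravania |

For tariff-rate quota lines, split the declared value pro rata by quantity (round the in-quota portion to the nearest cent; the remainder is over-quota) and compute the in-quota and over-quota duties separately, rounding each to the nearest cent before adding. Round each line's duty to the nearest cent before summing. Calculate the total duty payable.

€76,173.55

Line 1 (8509.94, Asteth, 308 kg, €3,495.80):
Base rate for 8509.94 is 17%.
Duty = €3,495.80 × 17% = €594.29.
Line 2 (4131.47, Raveth, 658 units, €147,747.32):
Base rate for 4131.47 is 6.5%.
Additional duty on 4131.47 from Raveth: +42.3%. Applied ad valorem rate: 6.5% + 42.3% = 48.8%.
Duty = €147,747.32 × 48.8% = €72,100.69.
Line 3 (0166.61, Ravania, 897 units, €139,142.64):
Code 0166.61 is under a tariff-rate quota (threshold 1,412 units). Quantity 897 units is within the quota, so the in-quota rate 2.5% applies to the full value.
Duty = €139,142.64 × 2.5% = €3,478.57.
Total = €594.29 + €72,100.69 + €3,478.57 = €76,173.55.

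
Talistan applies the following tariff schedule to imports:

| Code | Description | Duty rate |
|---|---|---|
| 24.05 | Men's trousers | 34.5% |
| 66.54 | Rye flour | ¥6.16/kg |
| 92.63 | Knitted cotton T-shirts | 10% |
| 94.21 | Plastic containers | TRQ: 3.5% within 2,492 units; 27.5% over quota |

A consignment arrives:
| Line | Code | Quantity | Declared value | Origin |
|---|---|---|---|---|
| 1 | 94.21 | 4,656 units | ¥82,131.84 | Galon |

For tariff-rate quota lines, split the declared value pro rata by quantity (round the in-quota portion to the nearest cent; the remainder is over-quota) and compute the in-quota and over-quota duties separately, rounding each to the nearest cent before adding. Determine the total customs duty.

¥12,036.12

Line 1 (94.21, Galon, 4,656 units, ¥82,131.84):
Code 94.21 is under a tariff-rate quota (threshold 2,492 units). In-quota: 2,492 units at 3.5%; over-quota: 2,164 units at 27.5%.
Pro-rata value split: in-quota = ¥82,131.84 × 2,492/4,656 = ¥43,958.88; over-quota = ¥82,131.84 − ¥43,958.88 = ¥38,172.96.
In-quota duty = ¥43,958.88 × 3.5% = ¥1,538.56. Over-quota duty = ¥38,172.96 × 27.5% = ¥10,497.56.
Line duty = ¥1,538.56 + ¥10,497.56 = ¥12,036.12.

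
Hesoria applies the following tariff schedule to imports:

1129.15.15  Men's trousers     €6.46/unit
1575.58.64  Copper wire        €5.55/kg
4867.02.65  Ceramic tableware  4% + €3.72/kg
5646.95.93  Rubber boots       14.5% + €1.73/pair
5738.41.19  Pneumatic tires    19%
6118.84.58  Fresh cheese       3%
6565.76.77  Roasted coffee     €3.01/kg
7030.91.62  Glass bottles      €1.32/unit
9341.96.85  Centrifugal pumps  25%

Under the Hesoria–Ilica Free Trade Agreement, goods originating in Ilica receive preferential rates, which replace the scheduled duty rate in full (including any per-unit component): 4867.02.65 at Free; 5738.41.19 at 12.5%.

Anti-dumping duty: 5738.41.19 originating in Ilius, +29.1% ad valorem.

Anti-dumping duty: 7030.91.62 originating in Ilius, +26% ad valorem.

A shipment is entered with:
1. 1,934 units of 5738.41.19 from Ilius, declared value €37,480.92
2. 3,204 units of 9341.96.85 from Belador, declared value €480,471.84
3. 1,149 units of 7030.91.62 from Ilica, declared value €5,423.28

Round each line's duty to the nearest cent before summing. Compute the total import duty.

€139,662.96

Line 1 (5738.41.19, Ilius, 1,934 units, €37,480.92):
Base rate for 5738.41.19 is 19%.
5738.41.19 has an FTA preferential rate, but origin Ilius is not Ilica; base rate stands.
Additional duty on 5738.41.19 from Ilius: +29.1%. Applied ad valorem rate: 19% + 29.1% = 48.1%.
Duty = €37,480.92 × 48.1% = €18,028.32.
Line 2 (9341.96.85, Belador, 3,204 units, €480,471.84):
Base rate for 9341.96.85 is 25%.
Duty = €480,471.84 × 25% = €120,117.96.
Line 3 (7030.91.62, Ilica, 1,149 units, €5,423.28):
Base rate for 7030.91.62 is €1.32/unit.
Origin Ilica is the FTA partner but 7030.91.62 is not on the preference list; base rate stands.
The additional-duty order on 7030.91.62 targets Ilius, not Ilica; it does not apply.
Duty = 1,149 × €1.32 = €1,516.68.
Total = €18,028.32 + €120,117.96 + €1,516.68 = €139,662.96.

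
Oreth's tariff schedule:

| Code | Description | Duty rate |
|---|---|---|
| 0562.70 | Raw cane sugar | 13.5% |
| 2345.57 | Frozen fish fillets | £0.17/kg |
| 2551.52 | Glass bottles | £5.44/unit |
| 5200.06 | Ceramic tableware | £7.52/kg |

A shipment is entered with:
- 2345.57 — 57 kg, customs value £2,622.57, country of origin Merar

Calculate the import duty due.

Line 1 (2345.57, Merar, 57 kg, £2,622.57):
Base rate for 2345.57 is £0.17/kg.
Duty = 57 × £0.17 = £9.69.

£9.69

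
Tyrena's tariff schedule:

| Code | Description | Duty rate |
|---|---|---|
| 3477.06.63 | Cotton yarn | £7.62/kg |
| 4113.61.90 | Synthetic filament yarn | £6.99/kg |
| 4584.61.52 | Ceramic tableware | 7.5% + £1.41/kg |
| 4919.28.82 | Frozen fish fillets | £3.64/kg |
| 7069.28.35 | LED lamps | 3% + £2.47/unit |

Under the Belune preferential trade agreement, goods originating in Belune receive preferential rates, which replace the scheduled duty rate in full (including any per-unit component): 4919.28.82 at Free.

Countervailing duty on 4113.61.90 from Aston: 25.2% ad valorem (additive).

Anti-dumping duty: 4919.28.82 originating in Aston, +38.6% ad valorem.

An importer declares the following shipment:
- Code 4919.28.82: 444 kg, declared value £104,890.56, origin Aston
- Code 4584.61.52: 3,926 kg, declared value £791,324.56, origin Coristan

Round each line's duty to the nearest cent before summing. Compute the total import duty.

£106,988.92

Line 1 (4919.28.82, Aston, 444 kg, £104,890.56):
Base rate for 4919.28.82 is £3.64/kg.
4919.28.82 has an FTA preferential rate, but origin Aston is not Belune; base rate stands.
Additional duty on 4919.28.82 from Aston: +38.6% ad valorem. Applied ad valorem rate = 38.6%.
Duty = £104,890.56 × 38.6% + 444 × £3.64 = £42,103.92.
Line 2 (4584.61.52, Coristan, 3,926 kg, £791,324.56):
Base rate for 4584.61.52 is 7.5% + £1.41/kg.
Duty = £791,324.56 × 7.5% + 3,926 × £1.41 = £64,885.00.
Total = £42,103.92 + £64,885.00 = £106,988.92.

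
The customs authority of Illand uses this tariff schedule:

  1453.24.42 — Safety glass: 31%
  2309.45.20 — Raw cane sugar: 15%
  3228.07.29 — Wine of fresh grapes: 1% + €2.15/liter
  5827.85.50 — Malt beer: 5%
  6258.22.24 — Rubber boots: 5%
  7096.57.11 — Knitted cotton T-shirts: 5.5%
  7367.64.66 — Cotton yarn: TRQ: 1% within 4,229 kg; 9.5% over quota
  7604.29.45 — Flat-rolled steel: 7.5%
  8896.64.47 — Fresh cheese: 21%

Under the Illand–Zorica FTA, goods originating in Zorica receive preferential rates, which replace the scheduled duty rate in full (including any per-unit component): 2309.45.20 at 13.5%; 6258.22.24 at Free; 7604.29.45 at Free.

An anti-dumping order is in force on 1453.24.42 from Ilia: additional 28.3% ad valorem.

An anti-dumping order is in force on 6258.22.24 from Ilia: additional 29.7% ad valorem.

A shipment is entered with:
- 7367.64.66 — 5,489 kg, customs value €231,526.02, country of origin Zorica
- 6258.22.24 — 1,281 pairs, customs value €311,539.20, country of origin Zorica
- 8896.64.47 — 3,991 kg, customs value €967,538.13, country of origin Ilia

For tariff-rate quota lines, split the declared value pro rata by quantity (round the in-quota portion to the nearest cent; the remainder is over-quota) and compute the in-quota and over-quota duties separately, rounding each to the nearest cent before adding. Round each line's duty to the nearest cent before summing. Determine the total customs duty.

Line 1 (7367.64.66, Zorica, 5,489 kg, €231,526.02):
Code 7367.64.66 is under a tariff-rate quota (threshold 4,229 kg). In-quota: 4,229 kg at 1%; over-quota: 1,260 kg at 9.5%.
Pro-rata value split: in-quota = €231,526.02 × 4,229/5,489 = €178,379.22; over-quota = €231,526.02 − €178,379.22 = €53,146.80.
In-quota duty = €178,379.22 × 1% = €1,783.79. Over-quota duty = €53,146.80 × 9.5% = €5,048.95.
Line duty = €1,783.79 + €5,048.95 = €6,832.74.
Line 2 (6258.22.24, Zorica, 1,281 pairs, €311,539.20):
Base rate for 6258.22.24 is 5%.
Origin Zorica qualifies under the Illand–Zorica agreement and 6258.22.24 is covered: preferential rate Free applies instead.
The additional-duty order on 6258.22.24 targets Ilia, not Zorica; it does not apply.
Duty = €311,539.20 × 0% = €0.00.
Line 3 (8896.64.47, Ilia, 3,991 kg, €967,538.13):
Base rate for 8896.64.47 is 21%.
Duty = €967,538.13 × 21% = €203,183.01.
Total = €6,832.74 + €0.00 + €203,183.01 = €210,015.75.

€210,015.75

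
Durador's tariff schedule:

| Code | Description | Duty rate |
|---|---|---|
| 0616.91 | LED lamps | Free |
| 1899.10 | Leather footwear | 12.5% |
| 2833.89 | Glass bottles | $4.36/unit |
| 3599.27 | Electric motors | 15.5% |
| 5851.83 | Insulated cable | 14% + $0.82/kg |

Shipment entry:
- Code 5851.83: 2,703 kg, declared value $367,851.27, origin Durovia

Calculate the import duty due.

Line 1 (5851.83, Durovia, 2,703 kg, $367,851.27):
Base rate for 5851.83 is 14% + $0.82/kg.
Duty = $367,851.27 × 14% + 2,703 × $0.82 = $53,715.64.

$53,715.64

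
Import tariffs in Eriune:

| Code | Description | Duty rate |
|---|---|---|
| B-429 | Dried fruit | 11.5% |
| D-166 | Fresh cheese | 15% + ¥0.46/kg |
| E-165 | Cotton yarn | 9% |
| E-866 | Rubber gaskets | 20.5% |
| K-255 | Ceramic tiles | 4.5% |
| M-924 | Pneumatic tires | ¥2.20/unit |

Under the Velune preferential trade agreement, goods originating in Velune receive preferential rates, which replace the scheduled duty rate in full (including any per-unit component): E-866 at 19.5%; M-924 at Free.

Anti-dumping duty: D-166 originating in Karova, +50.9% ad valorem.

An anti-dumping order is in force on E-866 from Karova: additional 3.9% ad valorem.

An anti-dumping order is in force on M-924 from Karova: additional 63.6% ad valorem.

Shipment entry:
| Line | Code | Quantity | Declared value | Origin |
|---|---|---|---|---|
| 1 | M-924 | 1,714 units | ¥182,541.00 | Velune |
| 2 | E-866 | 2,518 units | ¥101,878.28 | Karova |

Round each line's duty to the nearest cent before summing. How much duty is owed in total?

¥24,858.30

Line 1 (M-924, Velune, 1,714 units, ¥182,541.00):
Base rate for M-924 is ¥2.20/unit.
Origin Velune qualifies under the Eriune–Velune agreement and M-924 is covered: preferential rate Free applies instead.
The additional-duty order on M-924 targets Karova, not Velune; it does not apply.
Duty = ¥182,541.00 × 0% = ¥0.00.
Line 2 (E-866, Karova, 2,518 units, ¥101,878.28):
Base rate for E-866 is 20.5%.
E-866 has an FTA preferential rate, but origin Karova is not Velune; base rate stands.
Additional duty on E-866 from Karova: +3.9%. Applied ad valorem rate: 20.5% + 3.9% = 24.4%.
Duty = ¥101,878.28 × 24.4% = ¥24,858.30.
Total = ¥0.00 + ¥24,858.30 = ¥24,858.30.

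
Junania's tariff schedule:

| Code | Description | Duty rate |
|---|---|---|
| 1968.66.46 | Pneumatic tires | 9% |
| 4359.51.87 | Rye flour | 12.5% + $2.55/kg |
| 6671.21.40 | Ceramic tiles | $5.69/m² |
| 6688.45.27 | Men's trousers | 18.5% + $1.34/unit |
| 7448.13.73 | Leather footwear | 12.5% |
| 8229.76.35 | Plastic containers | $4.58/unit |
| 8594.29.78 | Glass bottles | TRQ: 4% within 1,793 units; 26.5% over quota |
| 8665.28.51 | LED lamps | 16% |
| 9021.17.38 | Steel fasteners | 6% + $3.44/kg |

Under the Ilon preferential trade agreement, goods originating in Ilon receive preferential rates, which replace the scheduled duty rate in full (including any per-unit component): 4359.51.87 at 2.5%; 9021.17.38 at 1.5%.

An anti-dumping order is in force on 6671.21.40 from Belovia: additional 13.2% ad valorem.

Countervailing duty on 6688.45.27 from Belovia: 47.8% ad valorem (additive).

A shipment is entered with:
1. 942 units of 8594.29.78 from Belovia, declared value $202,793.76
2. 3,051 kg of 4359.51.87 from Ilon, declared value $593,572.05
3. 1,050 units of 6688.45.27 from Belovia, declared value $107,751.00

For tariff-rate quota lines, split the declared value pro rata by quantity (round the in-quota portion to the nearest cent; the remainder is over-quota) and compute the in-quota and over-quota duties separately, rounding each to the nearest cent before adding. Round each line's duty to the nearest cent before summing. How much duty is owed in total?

Line 1 (8594.29.78, Belovia, 942 units, $202,793.76):
Code 8594.29.78 is under a tariff-rate quota (threshold 1,793 units). Quantity 942 units is within the quota, so the in-quota rate 4% applies to the full value.
Duty = $202,793.76 × 4% = $8,111.75.
Line 2 (4359.51.87, Ilon, 3,051 kg, $593,572.05):
Base rate for 4359.51.87 is 12.5% + $2.55/kg.
Origin Ilon qualifies under the Junania–Ilon agreement and 4359.51.87 is covered: preferential rate 2.5% applies instead.
Duty = $593,572.05 × 2.5% = $14,839.30.
Line 3 (6688.45.27, Belovia, 1,050 units, $107,751.00):
Base rate for 6688.45.27 is 18.5% + $1.34/unit.
Additional duty on 6688.45.27 from Belovia: +47.8%. Applied ad valorem rate: 18.5% + 47.8% = 66.3%.
Duty = $107,751.00 × 66.3% + 1,050 × $1.34 = $72,845.91.
Total = $8,111.75 + $14,839.30 + $72,845.91 = $95,796.96.

$95,796.96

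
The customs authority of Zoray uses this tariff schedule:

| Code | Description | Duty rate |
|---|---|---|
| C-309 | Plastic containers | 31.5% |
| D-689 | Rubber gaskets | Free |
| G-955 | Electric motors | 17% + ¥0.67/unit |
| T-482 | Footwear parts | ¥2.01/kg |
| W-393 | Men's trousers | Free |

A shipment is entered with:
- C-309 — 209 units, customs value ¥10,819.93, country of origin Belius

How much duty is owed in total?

¥3,408.28

Line 1 (C-309, Belius, 209 units, ¥10,819.93):
Base rate for C-309 is 31.5%.
Duty = ¥10,819.93 × 31.5% = ¥3,408.28.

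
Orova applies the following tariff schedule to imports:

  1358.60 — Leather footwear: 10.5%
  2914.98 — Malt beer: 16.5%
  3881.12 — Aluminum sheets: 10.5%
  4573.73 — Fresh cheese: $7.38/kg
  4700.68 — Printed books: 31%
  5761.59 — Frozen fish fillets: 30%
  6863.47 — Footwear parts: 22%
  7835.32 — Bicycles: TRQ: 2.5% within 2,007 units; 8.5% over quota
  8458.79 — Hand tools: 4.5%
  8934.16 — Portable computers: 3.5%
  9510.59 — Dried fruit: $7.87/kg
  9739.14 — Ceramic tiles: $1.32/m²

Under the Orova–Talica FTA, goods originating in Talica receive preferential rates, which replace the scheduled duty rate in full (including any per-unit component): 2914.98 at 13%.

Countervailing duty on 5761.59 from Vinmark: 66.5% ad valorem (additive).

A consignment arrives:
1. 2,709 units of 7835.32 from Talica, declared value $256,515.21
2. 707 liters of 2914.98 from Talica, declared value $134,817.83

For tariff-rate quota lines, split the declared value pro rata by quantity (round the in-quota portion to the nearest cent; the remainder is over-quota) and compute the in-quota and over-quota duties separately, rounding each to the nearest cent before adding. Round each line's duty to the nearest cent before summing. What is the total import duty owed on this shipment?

Line 1 (7835.32, Talica, 2,709 units, $256,515.21):
Code 7835.32 is under a tariff-rate quota (threshold 2,007 units). In-quota: 2,007 units at 2.5%; over-quota: 702 units at 8.5%.
Pro-rata value split: in-quota = $256,515.21 × 2,007/2,709 = $190,042.83; over-quota = $256,515.21 − $190,042.83 = $66,472.38.
In-quota duty = $190,042.83 × 2.5% = $4,751.07. Over-quota duty = $66,472.38 × 8.5% = $5,650.15.
Line duty = $4,751.07 + $5,650.15 = $10,401.22.
Line 2 (2914.98, Talica, 707 liters, $134,817.83):
Base rate for 2914.98 is 16.5%.
Origin Talica qualifies under the Orova–Talica agreement and 2914.98 is covered: preferential rate 13% applies instead.
Duty = $134,817.83 × 13% = $17,526.32.
Total = $10,401.22 + $17,526.32 = $27,927.54.

$27,927.54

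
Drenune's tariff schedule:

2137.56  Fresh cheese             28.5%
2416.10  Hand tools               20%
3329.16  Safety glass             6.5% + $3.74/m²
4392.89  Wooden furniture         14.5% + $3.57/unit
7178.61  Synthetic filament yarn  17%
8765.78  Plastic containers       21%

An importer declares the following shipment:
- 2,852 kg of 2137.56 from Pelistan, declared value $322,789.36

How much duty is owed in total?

Line 1 (2137.56, Pelistan, 2,852 kg, $322,789.36):
Base rate for 2137.56 is 28.5%.
Duty = $322,789.36 × 28.5% = $91,994.97.

$91,994.97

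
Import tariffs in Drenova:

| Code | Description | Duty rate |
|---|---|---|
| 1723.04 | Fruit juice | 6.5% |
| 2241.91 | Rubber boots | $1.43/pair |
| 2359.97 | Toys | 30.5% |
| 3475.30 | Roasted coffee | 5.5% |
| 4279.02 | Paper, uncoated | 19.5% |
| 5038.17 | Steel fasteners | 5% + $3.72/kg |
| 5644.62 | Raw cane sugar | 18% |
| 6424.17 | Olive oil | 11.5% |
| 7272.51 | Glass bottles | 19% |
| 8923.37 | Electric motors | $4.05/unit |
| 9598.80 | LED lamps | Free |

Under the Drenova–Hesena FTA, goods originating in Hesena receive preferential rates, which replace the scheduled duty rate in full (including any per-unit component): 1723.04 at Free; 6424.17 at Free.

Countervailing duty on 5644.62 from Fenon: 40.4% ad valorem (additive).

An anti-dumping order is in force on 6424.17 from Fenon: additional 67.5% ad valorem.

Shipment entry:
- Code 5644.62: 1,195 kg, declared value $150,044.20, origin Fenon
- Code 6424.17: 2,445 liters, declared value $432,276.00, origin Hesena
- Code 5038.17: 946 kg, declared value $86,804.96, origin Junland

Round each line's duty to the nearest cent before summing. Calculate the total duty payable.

$95,485.18

Line 1 (5644.62, Fenon, 1,195 kg, $150,044.20):
Base rate for 5644.62 is 18%.
Additional duty on 5644.62 from Fenon: +40.4%. Applied ad valorem rate: 18% + 40.4% = 58.4%.
Duty = $150,044.20 × 58.4% = $87,625.81.
Line 2 (6424.17, Hesena, 2,445 liters, $432,276.00):
Base rate for 6424.17 is 11.5%.
Origin Hesena qualifies under the Drenova–Hesena agreement and 6424.17 is covered: preferential rate Free applies instead.
The additional-duty order on 6424.17 targets Fenon, not Hesena; it does not apply.
Duty = $432,276.00 × 0% = $0.00.
Line 3 (5038.17, Junland, 946 kg, $86,804.96):
Base rate for 5038.17 is 5% + $3.72/kg.
Duty = $86,804.96 × 5% + 946 × $3.72 = $7,859.37.
Total = $87,625.81 + $0.00 + $7,859.37 = $95,485.18.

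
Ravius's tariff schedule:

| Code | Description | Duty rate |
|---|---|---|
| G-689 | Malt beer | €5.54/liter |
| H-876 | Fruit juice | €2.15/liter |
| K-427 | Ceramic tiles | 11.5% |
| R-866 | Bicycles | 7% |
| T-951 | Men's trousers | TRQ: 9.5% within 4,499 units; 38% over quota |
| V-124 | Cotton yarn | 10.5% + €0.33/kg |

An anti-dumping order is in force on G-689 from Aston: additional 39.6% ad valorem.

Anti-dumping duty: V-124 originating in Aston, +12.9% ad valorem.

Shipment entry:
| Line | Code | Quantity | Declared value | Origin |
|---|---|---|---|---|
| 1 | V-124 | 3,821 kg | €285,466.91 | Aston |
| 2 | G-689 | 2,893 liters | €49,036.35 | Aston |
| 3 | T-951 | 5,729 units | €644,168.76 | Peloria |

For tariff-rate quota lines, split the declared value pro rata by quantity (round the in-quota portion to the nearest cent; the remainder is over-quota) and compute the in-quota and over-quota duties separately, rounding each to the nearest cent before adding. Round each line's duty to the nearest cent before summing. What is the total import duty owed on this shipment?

Line 1 (V-124, Aston, 3,821 kg, €285,466.91):
Base rate for V-124 is 10.5% + €0.33/kg.
Additional duty on V-124 from Aston: +12.9%. Applied ad valorem rate: 10.5% + 12.9% = 23.4%.
Duty = €285,466.91 × 23.4% + 3,821 × €0.33 = €68,060.19.
Line 2 (G-689, Aston, 2,893 liters, €49,036.35):
Base rate for G-689 is €5.54/liter.
Additional duty on G-689 from Aston: +39.6% ad valorem. Applied ad valorem rate = 39.6%.
Duty = €49,036.35 × 39.6% + 2,893 × €5.54 = €35,445.61.
Line 3 (T-951, Peloria, 5,729 units, €644,168.76):
Code T-951 is under a tariff-rate quota (threshold 4,499 units). In-quota: 4,499 units at 9.5%; over-quota: 1,230 units at 38%.
Pro-rata value split: in-quota = €644,168.76 × 4,499/5,729 = €505,867.56; over-quota = €644,168.76 − €505,867.56 = €138,301.20.
In-quota duty = €505,867.56 × 9.5% = €48,057.42. Over-quota duty = €138,301.20 × 38% = €52,554.46.
Line duty = €48,057.42 + €52,554.46 = €100,611.88.
Total = €68,060.19 + €35,445.61 + €100,611.88 = €204,117.68.

€204,117.68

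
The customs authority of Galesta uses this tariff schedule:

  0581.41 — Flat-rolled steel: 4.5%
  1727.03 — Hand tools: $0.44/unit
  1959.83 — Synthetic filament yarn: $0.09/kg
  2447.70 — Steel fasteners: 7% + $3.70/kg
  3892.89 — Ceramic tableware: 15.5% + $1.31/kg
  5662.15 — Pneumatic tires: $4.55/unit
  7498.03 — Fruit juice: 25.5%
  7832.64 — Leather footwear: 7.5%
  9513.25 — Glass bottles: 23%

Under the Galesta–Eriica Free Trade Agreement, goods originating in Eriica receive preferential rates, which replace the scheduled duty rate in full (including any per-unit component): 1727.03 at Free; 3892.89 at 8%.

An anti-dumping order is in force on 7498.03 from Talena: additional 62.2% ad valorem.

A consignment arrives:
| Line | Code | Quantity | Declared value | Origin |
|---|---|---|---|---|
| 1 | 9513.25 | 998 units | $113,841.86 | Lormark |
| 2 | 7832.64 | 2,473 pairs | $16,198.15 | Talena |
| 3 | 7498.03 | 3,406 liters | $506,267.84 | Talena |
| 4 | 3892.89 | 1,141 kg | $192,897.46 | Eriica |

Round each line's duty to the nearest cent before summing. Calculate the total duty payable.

Line 1 (9513.25, Lormark, 998 units, $113,841.86):
Base rate for 9513.25 is 23%.
Duty = $113,841.86 × 23% = $26,183.63.
Line 2 (7832.64, Talena, 2,473 pairs, $16,198.15):
Base rate for 7832.64 is 7.5%.
Duty = $16,198.15 × 7.5% = $1,214.86.
Line 3 (7498.03, Talena, 3,406 liters, $506,267.84):
Base rate for 7498.03 is 25.5%.
Additional duty on 7498.03 from Talena: +62.2%. Applied ad valorem rate: 25.5% + 62.2% = 87.7%.
Duty = $506,267.84 × 87.7% = $443,996.90.
Line 4 (3892.89, Eriica, 1,141 kg, $192,897.46):
Base rate for 3892.89 is 15.5% + $1.31/kg.
Origin Eriica qualifies under the Galesta–Eriica agreement and 3892.89 is covered: preferential rate 8% applies instead.
Duty = $192,897.46 × 8% = $15,431.80.
Total = $26,183.63 + $1,214.86 + $443,996.90 + $15,431.80 = $486,827.19.

$486,827.19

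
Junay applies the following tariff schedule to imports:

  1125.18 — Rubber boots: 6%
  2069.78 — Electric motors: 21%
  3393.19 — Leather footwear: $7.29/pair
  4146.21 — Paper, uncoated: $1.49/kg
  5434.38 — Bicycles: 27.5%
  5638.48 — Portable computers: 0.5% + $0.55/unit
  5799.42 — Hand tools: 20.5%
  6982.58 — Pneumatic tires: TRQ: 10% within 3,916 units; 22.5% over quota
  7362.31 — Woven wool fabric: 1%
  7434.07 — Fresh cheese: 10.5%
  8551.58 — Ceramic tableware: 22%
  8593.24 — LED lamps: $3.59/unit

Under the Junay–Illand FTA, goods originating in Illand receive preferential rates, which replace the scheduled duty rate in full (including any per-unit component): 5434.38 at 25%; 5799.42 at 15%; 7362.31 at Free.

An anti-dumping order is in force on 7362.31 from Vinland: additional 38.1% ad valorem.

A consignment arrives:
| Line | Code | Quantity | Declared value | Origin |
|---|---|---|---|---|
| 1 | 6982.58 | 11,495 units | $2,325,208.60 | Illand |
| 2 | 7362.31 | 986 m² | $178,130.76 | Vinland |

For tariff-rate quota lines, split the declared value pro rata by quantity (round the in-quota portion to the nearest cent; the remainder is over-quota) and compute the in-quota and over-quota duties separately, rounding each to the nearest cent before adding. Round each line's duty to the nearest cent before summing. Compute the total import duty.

Line 1 (6982.58, Illand, 11,495 units, $2,325,208.60):
Code 6982.58 is under a tariff-rate quota (threshold 3,916 units). In-quota: 3,916 units at 10%; over-quota: 7,579 units at 22.5%.
Pro-rata value split: in-quota = $2,325,208.60 × 3,916/11,495 = $792,128.48; over-quota = $2,325,208.60 − $792,128.48 = $1,533,080.12.
In-quota duty = $792,128.48 × 10% = $79,212.85. Over-quota duty = $1,533,080.12 × 22.5% = $344,943.03.
Line duty = $79,212.85 + $344,943.03 = $424,155.88.
Line 2 (7362.31, Vinland, 986 m², $178,130.76):
Base rate for 7362.31 is 1%.
7362.31 has an FTA preferential rate, but origin Vinland is not Illand; base rate stands.
Additional duty on 7362.31 from Vinland: +38.1%. Applied ad valorem rate: 1% + 38.1% = 39.1%.
Duty = $178,130.76 × 39.1% = $69,649.13.
Total = $424,155.88 + $69,649.13 = $493,805.01.

$493,805.01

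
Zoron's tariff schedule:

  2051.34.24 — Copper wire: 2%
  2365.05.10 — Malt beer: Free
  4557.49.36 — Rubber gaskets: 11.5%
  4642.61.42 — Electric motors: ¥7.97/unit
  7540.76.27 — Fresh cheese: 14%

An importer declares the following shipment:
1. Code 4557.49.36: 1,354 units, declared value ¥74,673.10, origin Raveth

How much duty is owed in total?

Line 1 (4557.49.36, Raveth, 1,354 units, ¥74,673.10):
Base rate for 4557.49.36 is 11.5%.
Duty = ¥74,673.10 × 11.5% = ¥8,587.41.

¥8,587.41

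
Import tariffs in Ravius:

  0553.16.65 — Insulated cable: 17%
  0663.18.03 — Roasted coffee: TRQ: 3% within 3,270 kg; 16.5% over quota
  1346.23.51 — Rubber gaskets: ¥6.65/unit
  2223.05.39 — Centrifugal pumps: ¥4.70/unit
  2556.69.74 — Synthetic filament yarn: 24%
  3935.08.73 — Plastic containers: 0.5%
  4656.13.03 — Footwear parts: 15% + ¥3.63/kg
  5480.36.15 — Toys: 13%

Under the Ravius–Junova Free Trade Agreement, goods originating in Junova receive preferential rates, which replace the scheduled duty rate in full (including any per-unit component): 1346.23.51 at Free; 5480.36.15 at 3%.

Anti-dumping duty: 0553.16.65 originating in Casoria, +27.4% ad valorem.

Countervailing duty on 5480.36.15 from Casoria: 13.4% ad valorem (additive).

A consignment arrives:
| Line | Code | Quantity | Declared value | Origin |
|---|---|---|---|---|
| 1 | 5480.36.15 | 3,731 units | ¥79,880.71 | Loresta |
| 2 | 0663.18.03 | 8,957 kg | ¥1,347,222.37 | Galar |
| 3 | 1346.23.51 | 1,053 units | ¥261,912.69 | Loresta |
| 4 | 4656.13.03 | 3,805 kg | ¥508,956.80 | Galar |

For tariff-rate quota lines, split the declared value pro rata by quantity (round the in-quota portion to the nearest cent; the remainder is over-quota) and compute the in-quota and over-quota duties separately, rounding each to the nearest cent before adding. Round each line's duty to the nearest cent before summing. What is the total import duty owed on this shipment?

¥263,435.81

Line 1 (5480.36.15, Loresta, 3,731 units, ¥79,880.71):
Base rate for 5480.36.15 is 13%.
5480.36.15 has an FTA preferential rate, but origin Loresta is not Junova; base rate stands.
The additional-duty order on 5480.36.15 targets Casoria, not Loresta; it does not apply.
Duty = ¥79,880.71 × 13% = ¥10,384.49.
Line 2 (0663.18.03, Galar, 8,957 kg, ¥1,347,222.37):
Code 0663.18.03 is under a tariff-rate quota (threshold 3,270 kg). In-quota: 3,270 kg at 3%; over-quota: 5,687 kg at 16.5%.
Pro-rata value split: in-quota = ¥1,347,222.37 × 3,270/8,957 = ¥491,840.70; over-quota = ¥1,347,222.37 − ¥491,840.70 = ¥855,381.67.
In-quota duty = ¥491,840.70 × 3% = ¥14,755.22. Over-quota duty = ¥855,381.67 × 16.5% = ¥141,137.98.
Line duty = ¥14,755.22 + ¥141,137.98 = ¥155,893.20.
Line 3 (1346.23.51, Loresta, 1,053 units, ¥261,912.69):
Base rate for 1346.23.51 is ¥6.65/unit.
1346.23.51 has an FTA preferential rate, but origin Loresta is not Junova; base rate stands.
Duty = 1,053 × ¥6.65 = ¥7,002.45.
Line 4 (4656.13.03, Galar, 3,805 kg, ¥508,956.80):
Base rate for 4656.13.03 is 15% + ¥3.63/kg.
Duty = ¥508,956.80 × 15% + 3,805 × ¥3.63 = ¥90,155.67.
Total = ¥10,384.49 + ¥155,893.20 + ¥7,002.45 + ¥90,155.67 = ¥263,435.81.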